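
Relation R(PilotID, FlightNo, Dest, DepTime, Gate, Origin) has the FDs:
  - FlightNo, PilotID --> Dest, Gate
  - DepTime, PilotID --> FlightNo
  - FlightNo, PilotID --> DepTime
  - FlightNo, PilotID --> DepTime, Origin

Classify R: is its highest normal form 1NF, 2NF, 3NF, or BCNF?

BCNF

Candidate keys: {DepTime, PilotID}, {FlightNo, PilotID}. Prime attributes: {DepTime, FlightNo, PilotID}.
The left-hand side of every FD is a superkey, so BCNF is satisfied.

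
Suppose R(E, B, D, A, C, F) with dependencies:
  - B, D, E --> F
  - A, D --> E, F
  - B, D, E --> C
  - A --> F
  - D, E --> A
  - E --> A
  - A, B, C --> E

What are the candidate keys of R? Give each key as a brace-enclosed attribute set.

{A, B, D}, {B, D, E}

Attributes never on any right-hand side: {B, D} — every candidate key must contain all of them.
{A, B, D}⁺ = {A, B, C, D, E, F} — all of the relation — so {A, B, D} is a candidate key.
{B, D, E}⁺ = {A, B, C, D, E, F} — all of the relation — so {B, D, E} is a candidate key.
Any other superkey properly contains one of these, so there are no further candidate keys.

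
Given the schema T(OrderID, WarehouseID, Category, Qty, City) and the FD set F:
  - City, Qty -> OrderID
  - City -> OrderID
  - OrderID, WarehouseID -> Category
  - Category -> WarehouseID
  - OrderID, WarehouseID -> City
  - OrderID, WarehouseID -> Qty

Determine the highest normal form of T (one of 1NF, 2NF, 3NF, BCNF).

3NF

Candidate keys: {Category, City}, {Category, OrderID}, {City, WarehouseID}, {OrderID, WarehouseID}. Prime attributes: {Category, City, OrderID, WarehouseID}.
City, Qty -> OrderID: {City, Qty}⁺ = {City, OrderID, Qty}, which is not all of the attributes, so the left side is not a superkey — BCNF is violated.
But every attribute on its right side ({OrderID}) is prime, and the same holds for every other non-superkey FD, so 3NF still holds.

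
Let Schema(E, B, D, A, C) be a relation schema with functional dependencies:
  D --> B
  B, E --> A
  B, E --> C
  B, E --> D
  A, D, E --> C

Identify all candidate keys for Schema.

Attributes never on any right-hand side: {E} — every candidate key must contain it.
{B, E} is a candidate key since {B, E}⁺ = {A, B, C, D, E} covers every attribute.
{D, E} is a candidate key since {D, E}⁺ = {A, B, C, D, E} covers every attribute.
Any other superkey properly contains one of these, so there are no further candidate keys.

{B, E}, {D, E}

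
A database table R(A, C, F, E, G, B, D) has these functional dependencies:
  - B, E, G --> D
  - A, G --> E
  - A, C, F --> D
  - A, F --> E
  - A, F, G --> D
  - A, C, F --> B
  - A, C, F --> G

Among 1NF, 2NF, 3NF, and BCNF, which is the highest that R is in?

Candidate key: {A, C, F}. Prime attributes: {A, C, F}.
For B, E, G --> D we have {B, E, G}⁺ = {B, D, E, G}; {B, E, G} is not a superkey, so BCNF fails.
Because {D} is non-prime and the left side of B, E, G --> D is not a superkey, the relation is not in 3NF.
The proper key subset {A, F} of {A, C, F} determines non-prime {E}, so the relation is not even in 2NF.

1NF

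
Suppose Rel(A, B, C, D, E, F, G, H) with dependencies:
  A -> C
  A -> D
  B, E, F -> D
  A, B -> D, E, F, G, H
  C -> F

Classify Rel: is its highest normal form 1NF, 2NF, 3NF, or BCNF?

1NF

Candidate key: {A, B}. Prime attributes: {A, B}.
For A -> C we have {A}⁺ = {A, C, D, F}; {A} is not a superkey, so BCNF fails.
A -> C has non-prime {C} on the right and a non-superkey on the left, so 3NF fails.
{A} is a proper subset of the key {A, B}, and {A}⁺ contains the non-prime attributes {C, D, F} — a partial dependency, so 2NF is violated.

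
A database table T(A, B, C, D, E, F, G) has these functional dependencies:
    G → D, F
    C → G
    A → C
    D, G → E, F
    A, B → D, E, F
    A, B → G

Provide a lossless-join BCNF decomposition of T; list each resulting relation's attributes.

Candidate key of the original relation: {A, B}.
{A, B, C, D, E, F, G}: {G} determines {D, E, F, G} here but is not a superkey — split on G → D, E, F, giving {D, E, F, G} and {A, B, C, G}.
{D, E, F, G} is in BCNF.
{A, B, C, G}: {C} determines {C, G} here but is not a superkey — split on C → G, giving {C, G} and {A, B, C}.
{C, G} is in BCNF.
{A, B, C}: {A} determines {A, C} here but is not a superkey — split on A → C, giving {A, C} and {A, B}.
{A, C} is in BCNF.
{A, B} is in BCNF.

{A, B}; {A, C}; {C, G}; {D, E, F, G}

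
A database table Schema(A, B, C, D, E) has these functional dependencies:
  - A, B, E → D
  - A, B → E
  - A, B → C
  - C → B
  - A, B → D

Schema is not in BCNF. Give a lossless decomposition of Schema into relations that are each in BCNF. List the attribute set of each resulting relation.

Candidate keys of the original relation: {A, B}, {A, C}.
In {A, B, C, D, E}, {C} is not a superkey ({C}⁺ restricted to this set is {B, C}), so split on C → B into {B, C} and {A, C, D, E}.
{B, C} is in BCNF.
{A, C, D, E} is in BCNF.

{A, C, D, E}; {B, C}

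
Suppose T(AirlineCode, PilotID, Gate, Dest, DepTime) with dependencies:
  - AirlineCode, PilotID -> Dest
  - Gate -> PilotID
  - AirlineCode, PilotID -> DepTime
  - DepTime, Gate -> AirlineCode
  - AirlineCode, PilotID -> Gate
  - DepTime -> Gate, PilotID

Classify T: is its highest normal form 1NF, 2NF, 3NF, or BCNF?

Candidate keys: {AirlineCode, Gate}, {AirlineCode, PilotID}, {DepTime}. Prime attributes: {AirlineCode, DepTime, Gate, PilotID}.
Gate -> PilotID breaks BCNF: {Gate}⁺ = {Gate, PilotID}, so {Gate} is not a superkey.
But every attribute on its right side ({PilotID}) is prime, and the same holds for every other non-superkey FD, so 3NF still holds.

3NF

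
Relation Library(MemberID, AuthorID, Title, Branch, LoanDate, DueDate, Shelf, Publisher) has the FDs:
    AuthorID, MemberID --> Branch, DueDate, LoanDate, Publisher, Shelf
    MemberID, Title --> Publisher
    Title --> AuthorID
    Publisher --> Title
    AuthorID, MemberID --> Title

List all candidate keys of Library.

{AuthorID, MemberID}, {MemberID, Publisher}, {MemberID, Title}

Attributes never on any right-hand side: {MemberID} — every candidate key must contain it.
{AuthorID, MemberID} is a candidate key since {AuthorID, MemberID}⁺ = {AuthorID, Branch, DueDate, LoanDate, MemberID, Publisher, Shelf, Title} covers every attribute.
{MemberID, Publisher} is a candidate key since {MemberID, Publisher}⁺ = {AuthorID, Branch, DueDate, LoanDate, MemberID, Publisher, Shelf, Title} covers every attribute.
{MemberID, Title} is a candidate key since {MemberID, Title}⁺ = {AuthorID, Branch, DueDate, LoanDate, MemberID, Publisher, Shelf, Title} covers every attribute.
No proper subset of any of these is a key, and no other minimal superkey exists.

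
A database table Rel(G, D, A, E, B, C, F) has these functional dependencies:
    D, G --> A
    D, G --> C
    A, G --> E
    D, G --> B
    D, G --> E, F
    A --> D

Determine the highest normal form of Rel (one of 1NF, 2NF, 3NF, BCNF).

3NF

Candidate keys: {A, G}, {D, G}. Prime attributes: {A, D, G}.
A --> D: {A}⁺ = {A, D}, which is not all of the attributes, so the left side is not a superkey — BCNF is violated.
Its right-hand attributes {D} are all prime, as are those of every other non-superkey FD — the relation is in 3NF.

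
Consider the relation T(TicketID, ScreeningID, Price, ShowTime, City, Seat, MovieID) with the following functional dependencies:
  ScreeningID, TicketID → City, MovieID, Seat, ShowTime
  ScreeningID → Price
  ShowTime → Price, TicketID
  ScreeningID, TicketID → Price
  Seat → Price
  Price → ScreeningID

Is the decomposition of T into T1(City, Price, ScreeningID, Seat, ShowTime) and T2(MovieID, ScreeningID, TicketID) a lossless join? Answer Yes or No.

The shared attributes are {ScreeningID} and {ScreeningID}⁺ = {Price, ScreeningID}.
T1 ⊄ {Price, ScreeningID} and T2 ⊄ {Price, ScreeningID}, so the split is lossy.

No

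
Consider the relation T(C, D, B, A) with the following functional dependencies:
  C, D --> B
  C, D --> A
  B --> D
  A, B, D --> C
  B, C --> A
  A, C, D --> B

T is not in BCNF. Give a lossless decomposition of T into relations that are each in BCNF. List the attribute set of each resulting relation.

{A, B, C}; {B, D}

Candidate keys of the original relation: {A, B}, {B, C}, {C, D}.
{A, B, C, D}: {B} determines {B, D} here but is not a superkey — split on B --> D, giving {B, D} and {A, B, C}.
{B, D}: every determinant is a superkey — BCNF.
{A, B, C}: every determinant is a superkey — BCNF.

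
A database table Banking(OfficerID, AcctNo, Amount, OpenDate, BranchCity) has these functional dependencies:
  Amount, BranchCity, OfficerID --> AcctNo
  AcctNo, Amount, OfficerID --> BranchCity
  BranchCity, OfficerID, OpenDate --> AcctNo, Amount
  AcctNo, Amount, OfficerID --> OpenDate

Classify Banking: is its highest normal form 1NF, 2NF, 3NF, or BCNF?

Candidate keys: {AcctNo, Amount, OfficerID}, {Amount, BranchCity, OfficerID}, {BranchCity, OfficerID, OpenDate}. Prime attributes: {AcctNo, Amount, BranchCity, OfficerID, OpenDate}.
Every FD has a superkey on the left, so the relation is in BCNF.

BCNF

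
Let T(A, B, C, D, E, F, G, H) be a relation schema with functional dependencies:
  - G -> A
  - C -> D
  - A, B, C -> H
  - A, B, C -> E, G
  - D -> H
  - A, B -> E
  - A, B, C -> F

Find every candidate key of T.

{A, B, C}, {B, C, G}

No FD produces {B, C}, so they must be in every candidate key.
{A, B, C}⁺ = {A, B, C, D, E, F, G, H}, which is every attribute, so {A, B, C} is a candidate key.
{B, C, G}⁺ = {A, B, C, D, E, F, G, H}, which is every attribute, so {B, C, G} is a candidate key.
These are minimal and exhaustive — every other superkey contains one of them.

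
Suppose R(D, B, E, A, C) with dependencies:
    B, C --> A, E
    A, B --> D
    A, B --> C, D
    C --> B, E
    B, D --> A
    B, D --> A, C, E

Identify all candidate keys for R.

{A, B}, {B, D}, {C}

{C}⁺ = {A, B, C, D, E} — all of the relation — so {C} is a candidate key.
{A, B}⁺ = {A, B, C, D, E} — all of the relation — so {A, B} is a candidate key.
{B, D}⁺ = {A, B, C, D, E} — all of the relation — so {B, D} is a candidate key.
Any other superkey properly contains one of these, so there are no further candidate keys.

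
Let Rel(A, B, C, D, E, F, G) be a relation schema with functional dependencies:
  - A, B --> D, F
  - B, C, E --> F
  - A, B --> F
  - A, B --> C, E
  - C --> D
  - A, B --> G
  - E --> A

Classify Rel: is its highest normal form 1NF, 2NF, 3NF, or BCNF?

2NF

Candidate keys: {A, B}, {B, E}. Prime attributes: {A, B, E}.
For C --> D we have {C}⁺ = {C, D}; {C} is not a superkey, so BCNF fails.
C --> D determines the non-prime attribute {D} from a non-superkey — 3NF is violated.
No non-prime attribute depends on a proper subset of any candidate key, so 2NF holds.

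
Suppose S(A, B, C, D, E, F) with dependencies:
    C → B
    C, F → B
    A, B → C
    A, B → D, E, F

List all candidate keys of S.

No FD produces {A}, so it must be in every candidate key.
Closure of {A, B} is {A, B, C, D, E, F}, the whole schema; {A, B} is a candidate key.
Closure of {A, C} is {A, B, C, D, E, F}, the whole schema; {A, C} is a candidate key.
Any other superkey properly contains one of these, so there are no further candidate keys.

{A, B}, {A, C}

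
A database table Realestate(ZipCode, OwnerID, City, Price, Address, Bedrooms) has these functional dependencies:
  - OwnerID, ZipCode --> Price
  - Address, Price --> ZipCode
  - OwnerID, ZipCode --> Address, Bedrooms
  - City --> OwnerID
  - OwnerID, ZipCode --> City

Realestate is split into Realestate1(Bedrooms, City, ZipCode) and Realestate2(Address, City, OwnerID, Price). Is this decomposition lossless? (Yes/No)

Realestate1 ∩ Realestate2 = {City}; its closure under F is {City, OwnerID}.
The closure covers neither Realestate1 nor Realestate2 entirely; the join is not lossless.

No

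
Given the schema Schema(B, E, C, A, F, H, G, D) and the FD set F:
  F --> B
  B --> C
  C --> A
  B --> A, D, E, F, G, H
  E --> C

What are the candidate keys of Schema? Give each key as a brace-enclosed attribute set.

{B}⁺ = {A, B, C, D, E, F, G, H}, which is every attribute, so {B} is a candidate key.
{F}⁺ = {A, B, C, D, E, F, G, H}, which is every attribute, so {F} is a candidate key.
These are minimal and exhaustive — every other superkey contains one of them.

{B}, {F}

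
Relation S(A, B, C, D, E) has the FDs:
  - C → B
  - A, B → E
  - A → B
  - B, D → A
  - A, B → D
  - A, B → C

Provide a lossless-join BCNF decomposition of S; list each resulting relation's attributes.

{A, C, D, E}; {B, C}

Candidate keys of the original relation: {A}, {B, D}, {C, D}.
In {A, B, C, D, E}, {C} is not a superkey ({C}⁺ restricted to this set is {B, C}), so split on C → B into {B, C} and {A, C, D, E}.
{B, C}: every determinant is a superkey — BCNF.
{A, C, D, E}: every determinant is a superkey — BCNF.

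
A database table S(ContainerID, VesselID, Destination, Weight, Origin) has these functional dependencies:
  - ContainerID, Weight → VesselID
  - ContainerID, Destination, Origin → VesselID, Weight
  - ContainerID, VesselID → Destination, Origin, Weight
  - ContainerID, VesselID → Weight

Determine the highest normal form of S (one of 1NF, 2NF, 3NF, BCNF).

BCNF

Candidate keys: {ContainerID, Destination, Origin}, {ContainerID, VesselID}, {ContainerID, Weight}. Prime attributes: {ContainerID, Destination, Origin, VesselID, Weight}.
Every FD has a superkey on the left, so the relation is in BCNF.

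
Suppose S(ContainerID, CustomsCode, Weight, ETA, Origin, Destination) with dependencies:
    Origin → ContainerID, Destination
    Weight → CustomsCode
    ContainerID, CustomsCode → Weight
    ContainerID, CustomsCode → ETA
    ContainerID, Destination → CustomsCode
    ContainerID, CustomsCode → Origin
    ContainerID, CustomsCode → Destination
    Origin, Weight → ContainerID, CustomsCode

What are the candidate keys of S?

{ContainerID, CustomsCode}, {ContainerID, Destination}, {ContainerID, Weight}, {Origin}

Closure of {Origin} is {ContainerID, CustomsCode, Destination, ETA, Origin, Weight}, the whole schema; {Origin} is a candidate key.
Closure of {ContainerID, CustomsCode} is {ContainerID, CustomsCode, Destination, ETA, Origin, Weight}, the whole schema; {ContainerID, CustomsCode} is a candidate key.
Closure of {ContainerID, Destination} is {ContainerID, CustomsCode, Destination, ETA, Origin, Weight}, the whole schema; {ContainerID, Destination} is a candidate key.
Closure of {ContainerID, Weight} is {ContainerID, CustomsCode, Destination, ETA, Origin, Weight}, the whole schema; {ContainerID, Weight} is a candidate key.
These are minimal and exhaustive — every other superkey contains one of them.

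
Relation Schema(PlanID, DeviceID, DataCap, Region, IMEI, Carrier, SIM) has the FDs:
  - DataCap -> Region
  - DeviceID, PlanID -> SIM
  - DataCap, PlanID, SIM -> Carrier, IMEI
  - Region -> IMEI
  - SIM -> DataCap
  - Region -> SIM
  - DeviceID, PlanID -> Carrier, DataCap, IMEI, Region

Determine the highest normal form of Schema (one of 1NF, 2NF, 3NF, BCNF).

Candidate key: {DeviceID, PlanID}. Prime attributes: {DeviceID, PlanID}.
DataCap -> Region: {DataCap}⁺ = {DataCap, IMEI, Region, SIM}, which is not all of the attributes, so the left side is not a superkey — BCNF is violated.
DataCap -> Region has non-prime {Region} on the right and a non-superkey on the left, so 3NF fails.
No proper subset of a key has a non-prime attribute in its closure, so there is no partial dependency; 2NF holds.

2NF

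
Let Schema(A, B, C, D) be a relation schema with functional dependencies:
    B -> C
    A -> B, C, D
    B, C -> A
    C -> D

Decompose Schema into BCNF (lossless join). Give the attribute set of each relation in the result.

{A, B, C}; {C, D}

Candidate keys of the original relation: {A}, {B}.
Within {A, B, C, D}: {C}⁺ ∩ {A, B, C, D} = {C, D}, not the whole set, so C -> D violates BCNF; decompose into {C, D} and {A, B, C}.
{C, D}: every determinant is a superkey — BCNF.
{A, B, C}: every determinant is a superkey — BCNF.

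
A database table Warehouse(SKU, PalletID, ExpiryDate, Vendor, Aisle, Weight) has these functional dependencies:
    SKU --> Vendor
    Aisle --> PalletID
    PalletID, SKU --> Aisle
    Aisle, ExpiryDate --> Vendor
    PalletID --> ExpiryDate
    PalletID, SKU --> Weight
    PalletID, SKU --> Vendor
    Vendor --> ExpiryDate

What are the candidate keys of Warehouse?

{Aisle, SKU}, {PalletID, SKU}

No FD produces {SKU}, so it must be in every candidate key.
{Aisle, SKU}⁺ = {Aisle, ExpiryDate, PalletID, SKU, Vendor, Weight} — all of the relation — so {Aisle, SKU} is a candidate key.
{PalletID, SKU}⁺ = {Aisle, ExpiryDate, PalletID, SKU, Vendor, Weight} — all of the relation — so {PalletID, SKU} is a candidate key.
No proper subset of any of these is a key, and no other minimal superkey exists.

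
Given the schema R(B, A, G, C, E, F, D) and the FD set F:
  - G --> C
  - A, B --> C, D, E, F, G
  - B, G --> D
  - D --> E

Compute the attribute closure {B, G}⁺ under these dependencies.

{B, C, D, E, G}

Start with {B, G}.
G --> C applies; add {C} → now {B, C, G}.
B, G --> D applies; add {D} → now {B, C, D, G}.
D --> E applies; add {E} → now {B, C, D, E, G}.
No further FD applies.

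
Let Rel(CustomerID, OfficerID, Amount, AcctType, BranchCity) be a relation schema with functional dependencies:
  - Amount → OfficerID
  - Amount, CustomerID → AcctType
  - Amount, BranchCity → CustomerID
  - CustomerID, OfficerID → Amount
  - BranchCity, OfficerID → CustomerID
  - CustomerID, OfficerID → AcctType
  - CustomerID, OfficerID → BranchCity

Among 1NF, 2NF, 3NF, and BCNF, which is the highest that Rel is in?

3NF

Candidate keys: {Amount, BranchCity}, {Amount, CustomerID}, {BranchCity, OfficerID}, {CustomerID, OfficerID}. Prime attributes: {Amount, BranchCity, CustomerID, OfficerID}.
Amount → OfficerID breaks BCNF: {Amount}⁺ = {Amount, OfficerID}, so {Amount} is not a superkey.
But every attribute on its right side ({OfficerID}) is prime, and the same holds for every other non-superkey FD, so 3NF still holds.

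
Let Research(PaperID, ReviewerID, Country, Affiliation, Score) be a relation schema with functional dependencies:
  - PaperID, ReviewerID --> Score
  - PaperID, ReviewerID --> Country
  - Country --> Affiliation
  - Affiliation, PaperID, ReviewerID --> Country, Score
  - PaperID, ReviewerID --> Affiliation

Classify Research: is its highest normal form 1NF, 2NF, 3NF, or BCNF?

2NF

Candidate key: {PaperID, ReviewerID}. Prime attributes: {PaperID, ReviewerID}.
For Country --> Affiliation we have {Country}⁺ = {Affiliation, Country}; {Country} is not a superkey, so BCNF fails.
Country --> Affiliation has non-prime {Affiliation} on the right and a non-superkey on the left, so 3NF fails.
No proper subset of a key has a non-prime attribute in its closure, so there is no partial dependency; 2NF holds.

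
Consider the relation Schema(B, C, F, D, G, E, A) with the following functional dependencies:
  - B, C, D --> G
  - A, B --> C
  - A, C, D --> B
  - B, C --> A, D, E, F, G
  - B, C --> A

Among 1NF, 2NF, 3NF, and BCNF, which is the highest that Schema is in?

BCNF

Candidate keys: {A, B}, {A, C, D}, {B, C}. Prime attributes: {A, B, C, D}.
The left-hand side of every FD is a superkey, so BCNF is satisfied.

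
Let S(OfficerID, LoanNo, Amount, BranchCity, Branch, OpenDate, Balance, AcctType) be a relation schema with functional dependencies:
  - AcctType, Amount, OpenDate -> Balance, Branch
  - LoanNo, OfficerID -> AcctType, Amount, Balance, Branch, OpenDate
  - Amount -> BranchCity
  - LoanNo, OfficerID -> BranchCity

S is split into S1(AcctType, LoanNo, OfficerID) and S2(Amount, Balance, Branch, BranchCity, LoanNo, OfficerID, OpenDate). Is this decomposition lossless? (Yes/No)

S1 ∩ S2 = {LoanNo, OfficerID}; its closure under F is {AcctType, Amount, Balance, Branch, BranchCity, LoanNo, OfficerID, OpenDate}.
This includes all of S1, so the common attributes are a superkey of S1 — the join is lossless.

Yes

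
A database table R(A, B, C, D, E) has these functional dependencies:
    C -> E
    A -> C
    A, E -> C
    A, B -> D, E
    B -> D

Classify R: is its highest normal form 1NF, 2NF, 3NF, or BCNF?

Candidate key: {A, B}. Prime attributes: {A, B}.
For C -> E we have {C}⁺ = {C, E}; {C} is not a superkey, so BCNF fails.
Because {E} is non-prime and the left side of C -> E is not a superkey, the relation is not in 3NF.
The proper key subset {A} of {A, B} determines non-prime {C, E}, so the relation is not even in 2NF.

1NF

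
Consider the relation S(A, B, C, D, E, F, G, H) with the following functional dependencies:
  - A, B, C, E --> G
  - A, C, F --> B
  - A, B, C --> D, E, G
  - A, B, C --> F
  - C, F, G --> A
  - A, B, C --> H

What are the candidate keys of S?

{A, B, C}, {A, C, F}, {C, F, G}

{C} never appears on the right of any FD, so every key must include it.
Closure of {A, B, C} is {A, B, C, D, E, F, G, H}, the whole schema; {A, B, C} is a candidate key.
Closure of {A, C, F} is {A, B, C, D, E, F, G, H}, the whole schema; {A, C, F} is a candidate key.
Closure of {C, F, G} is {A, B, C, D, E, F, G, H}, the whole schema; {C, F, G} is a candidate key.
Any other superkey properly contains one of these, so there are no further candidate keys.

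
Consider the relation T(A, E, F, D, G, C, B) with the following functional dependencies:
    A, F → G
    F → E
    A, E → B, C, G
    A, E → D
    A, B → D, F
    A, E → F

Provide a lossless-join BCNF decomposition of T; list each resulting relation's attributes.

Candidate keys of the original relation: {A, B}, {A, E}, {A, F}.
{A, B, C, D, E, F, G}: {F} determines {E, F} here but is not a superkey — split on F → E, giving {E, F} and {A, B, C, D, F, G}.
{E, F} is in BCNF.
{A, B, C, D, F, G} is in BCNF.

{A, B, C, D, F, G}; {E, F}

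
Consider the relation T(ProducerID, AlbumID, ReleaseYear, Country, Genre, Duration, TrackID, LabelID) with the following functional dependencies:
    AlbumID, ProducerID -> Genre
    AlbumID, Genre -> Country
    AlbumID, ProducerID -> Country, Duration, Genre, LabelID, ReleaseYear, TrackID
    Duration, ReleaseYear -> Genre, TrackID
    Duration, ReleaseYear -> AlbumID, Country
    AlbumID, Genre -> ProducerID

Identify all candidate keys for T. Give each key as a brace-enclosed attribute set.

{AlbumID, Genre}, {AlbumID, ProducerID}, {Duration, ReleaseYear}

{AlbumID, Genre}⁺ = {AlbumID, Country, Duration, Genre, LabelID, ProducerID, ReleaseYear, TrackID}, which is every attribute, so {AlbumID, Genre} is a candidate key.
{AlbumID, ProducerID}⁺ = {AlbumID, Country, Duration, Genre, LabelID, ProducerID, ReleaseYear, TrackID}, which is every attribute, so {AlbumID, ProducerID} is a candidate key.
{Duration, ReleaseYear}⁺ = {AlbumID, Country, Duration, Genre, LabelID, ProducerID, ReleaseYear, TrackID}, which is every attribute, so {Duration, ReleaseYear} is a candidate key.
These are minimal and exhaustive — every other superkey contains one of them.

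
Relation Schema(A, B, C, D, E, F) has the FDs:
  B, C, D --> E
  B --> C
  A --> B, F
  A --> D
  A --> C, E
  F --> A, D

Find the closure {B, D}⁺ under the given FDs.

{B, C, D, E}

Start with {B, D}.
B --> C applies; add {C} → now {B, C, D}.
B, C, D --> E applies; add {E} → now {B, C, D, E}.
No further FD applies.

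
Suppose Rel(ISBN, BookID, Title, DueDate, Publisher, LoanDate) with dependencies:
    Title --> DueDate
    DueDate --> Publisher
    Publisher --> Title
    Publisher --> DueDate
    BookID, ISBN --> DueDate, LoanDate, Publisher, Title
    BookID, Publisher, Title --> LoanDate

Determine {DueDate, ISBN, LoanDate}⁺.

{DueDate, ISBN, LoanDate, Publisher, Title}

Start with {DueDate, ISBN, LoanDate}.
DueDate --> Publisher applies; add {Publisher} → now {DueDate, ISBN, LoanDate, Publisher}.
Publisher --> Title applies; add {Title} → now {DueDate, ISBN, LoanDate, Publisher, Title}.
No further FD applies.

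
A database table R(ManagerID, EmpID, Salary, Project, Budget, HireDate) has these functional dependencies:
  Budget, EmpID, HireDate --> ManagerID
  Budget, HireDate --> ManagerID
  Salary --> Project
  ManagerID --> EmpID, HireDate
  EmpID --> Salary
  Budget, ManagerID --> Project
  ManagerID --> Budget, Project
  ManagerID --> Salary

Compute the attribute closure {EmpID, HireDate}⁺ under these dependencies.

{EmpID, HireDate, Project, Salary}

Start with {EmpID, HireDate}.
EmpID --> Salary applies; add {Salary} → now {EmpID, HireDate, Salary}.
Salary --> Project applies; add {Project} → now {EmpID, HireDate, Project, Salary}.
No further FD applies.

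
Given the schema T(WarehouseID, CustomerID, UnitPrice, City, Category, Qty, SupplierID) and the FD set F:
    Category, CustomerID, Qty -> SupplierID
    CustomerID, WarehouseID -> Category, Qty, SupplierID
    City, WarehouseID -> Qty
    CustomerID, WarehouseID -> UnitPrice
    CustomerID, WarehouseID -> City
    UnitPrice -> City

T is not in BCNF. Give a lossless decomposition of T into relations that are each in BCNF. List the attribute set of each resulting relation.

Candidate key of the original relation: {CustomerID, WarehouseID}.
Within {Category, City, CustomerID, Qty, SupplierID, UnitPrice, WarehouseID}: {Category, CustomerID, Qty}⁺ ∩ {Category, City, CustomerID, Qty, SupplierID, UnitPrice, WarehouseID} = {Category, CustomerID, Qty, SupplierID}, not the whole set, so Category, CustomerID, Qty -> SupplierID violates BCNF; decompose into {Category, CustomerID, Qty, SupplierID} and {Category, City, CustomerID, Qty, UnitPrice, WarehouseID}.
{Category, CustomerID, Qty, SupplierID} is in BCNF.
Within {Category, City, CustomerID, Qty, UnitPrice, WarehouseID}: {City, WarehouseID}⁺ ∩ {Category, City, CustomerID, Qty, UnitPrice, WarehouseID} = {City, Qty, WarehouseID}, not the whole set, so City, WarehouseID -> Qty violates BCNF; decompose into {City, Qty, WarehouseID} and {Category, City, CustomerID, UnitPrice, WarehouseID}.
{City, Qty, WarehouseID} is in BCNF.
Within {Category, City, CustomerID, UnitPrice, WarehouseID}: {UnitPrice}⁺ ∩ {Category, City, CustomerID, UnitPrice, WarehouseID} = {City, UnitPrice}, not the whole set, so UnitPrice -> City violates BCNF; decompose into {City, UnitPrice} and {Category, CustomerID, UnitPrice, WarehouseID}.
{City, UnitPrice} is in BCNF.
{Category, CustomerID, UnitPrice, WarehouseID} is in BCNF.

{Category, CustomerID, Qty, SupplierID}; {Category, CustomerID, UnitPrice, WarehouseID}; {City, Qty, WarehouseID}; {City, UnitPrice}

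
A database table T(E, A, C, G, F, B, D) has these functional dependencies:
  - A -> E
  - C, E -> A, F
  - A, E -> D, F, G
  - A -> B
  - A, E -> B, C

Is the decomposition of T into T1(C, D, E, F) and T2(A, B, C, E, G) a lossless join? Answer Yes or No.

The shared attributes are {C, E} and {C, E}⁺ = {A, B, C, D, E, F, G}.
Since T1 ⊆ {A, B, C, D, E, F, G}, the intersection is a superkey of T1; the decomposition is lossless.

Yes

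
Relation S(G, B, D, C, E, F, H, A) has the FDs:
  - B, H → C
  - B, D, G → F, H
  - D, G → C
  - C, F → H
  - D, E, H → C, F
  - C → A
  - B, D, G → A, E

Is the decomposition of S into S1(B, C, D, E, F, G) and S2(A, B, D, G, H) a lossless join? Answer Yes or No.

S1 ∩ S2 = {B, D, G}; its closure under F is {A, B, C, D, E, F, G, H}.
S1 is contained in that closure, so S1 ∩ S2 → S1 holds and the join is lossless.

Yes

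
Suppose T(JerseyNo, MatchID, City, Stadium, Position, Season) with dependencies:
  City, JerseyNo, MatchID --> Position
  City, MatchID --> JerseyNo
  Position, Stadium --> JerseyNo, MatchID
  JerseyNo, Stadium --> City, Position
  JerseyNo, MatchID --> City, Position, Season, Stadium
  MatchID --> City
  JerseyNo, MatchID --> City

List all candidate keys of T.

{MatchID}⁺ = {City, JerseyNo, MatchID, Position, Season, Stadium}, which is every attribute, so {MatchID} is a candidate key.
{JerseyNo, Stadium}⁺ = {City, JerseyNo, MatchID, Position, Season, Stadium}, which is every attribute, so {JerseyNo, Stadium} is a candidate key.
{Position, Stadium}⁺ = {City, JerseyNo, MatchID, Position, Season, Stadium}, which is every attribute, so {Position, Stadium} is a candidate key.
These are minimal and exhaustive — every other superkey contains one of them.

{JerseyNo, Stadium}, {MatchID}, {Position, Stadium}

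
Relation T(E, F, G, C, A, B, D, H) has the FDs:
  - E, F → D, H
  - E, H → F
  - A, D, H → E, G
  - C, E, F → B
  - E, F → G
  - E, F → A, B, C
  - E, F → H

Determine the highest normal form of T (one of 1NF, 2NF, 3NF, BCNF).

Candidate keys: {A, D, H}, {E, F}, {E, H}. Prime attributes: {A, D, E, F, H}.
Each dependency's left side is a superkey — BCNF holds.

BCNF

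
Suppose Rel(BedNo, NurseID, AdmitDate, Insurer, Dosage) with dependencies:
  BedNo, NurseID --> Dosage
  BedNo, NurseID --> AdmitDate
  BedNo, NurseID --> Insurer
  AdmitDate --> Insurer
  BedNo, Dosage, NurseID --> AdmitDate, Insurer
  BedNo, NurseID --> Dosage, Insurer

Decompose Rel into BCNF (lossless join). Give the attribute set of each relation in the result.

Candidate key of the original relation: {BedNo, NurseID}.
{AdmitDate, BedNo, Dosage, Insurer, NurseID}: {AdmitDate} determines {AdmitDate, Insurer} here but is not a superkey — split on AdmitDate --> Insurer, giving {AdmitDate, Insurer} and {AdmitDate, BedNo, Dosage, NurseID}.
{AdmitDate, Insurer}: every determinant is a superkey — BCNF.
{AdmitDate, BedNo, Dosage, NurseID}: every determinant is a superkey — BCNF.

{AdmitDate, BedNo, Dosage, NurseID}; {AdmitDate, Insurer}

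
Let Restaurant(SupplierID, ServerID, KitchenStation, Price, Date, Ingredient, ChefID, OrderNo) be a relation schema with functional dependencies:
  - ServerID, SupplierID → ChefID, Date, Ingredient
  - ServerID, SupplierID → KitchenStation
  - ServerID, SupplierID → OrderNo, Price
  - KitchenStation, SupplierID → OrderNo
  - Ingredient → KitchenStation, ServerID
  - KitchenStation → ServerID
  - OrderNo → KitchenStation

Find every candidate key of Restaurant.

{Ingredient, SupplierID}, {KitchenStation, SupplierID}, {OrderNo, SupplierID}, {ServerID, SupplierID}

{SupplierID} never appears on the right of any FD, so every key must include it.
{Ingredient, SupplierID}⁺ = {ChefID, Date, Ingredient, KitchenStation, OrderNo, Price, ServerID, SupplierID} — all of the relation — so {Ingredient, SupplierID} is a candidate key.
{KitchenStation, SupplierID}⁺ = {ChefID, Date, Ingredient, KitchenStation, OrderNo, Price, ServerID, SupplierID} — all of the relation — so {KitchenStation, SupplierID} is a candidate key.
{OrderNo, SupplierID}⁺ = {ChefID, Date, Ingredient, KitchenStation, OrderNo, Price, ServerID, SupplierID} — all of the relation — so {OrderNo, SupplierID} is a candidate key.
{ServerID, SupplierID}⁺ = {ChefID, Date, Ingredient, KitchenStation, OrderNo, Price, ServerID, SupplierID} — all of the relation — so {ServerID, SupplierID} is a candidate key.
No proper subset of any of these is a key, and no other minimal superkey exists.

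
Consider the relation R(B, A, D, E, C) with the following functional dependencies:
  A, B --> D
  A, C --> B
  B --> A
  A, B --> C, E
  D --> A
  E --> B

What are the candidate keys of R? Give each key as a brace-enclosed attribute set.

{A, C}, {B}, {C, D}, {E}

Closure of {B} is {A, B, C, D, E}, the whole schema; {B} is a candidate key.
Closure of {E} is {A, B, C, D, E}, the whole schema; {E} is a candidate key.
Closure of {A, C} is {A, B, C, D, E}, the whole schema; {A, C} is a candidate key.
Closure of {C, D} is {A, B, C, D, E}, the whole schema; {C, D} is a candidate key.
No proper subset of any of these is a key, and no other minimal superkey exists.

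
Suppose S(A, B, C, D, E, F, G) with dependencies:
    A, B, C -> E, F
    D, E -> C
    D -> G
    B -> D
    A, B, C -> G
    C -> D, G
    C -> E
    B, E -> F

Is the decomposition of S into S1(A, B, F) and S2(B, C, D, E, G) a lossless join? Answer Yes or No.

S1 ∩ S2 = {B}; its closure under F is {B, D, G}.
S1 ⊄ {B, D, G} and S2 ⊄ {B, D, G}, so the split is lossy.

No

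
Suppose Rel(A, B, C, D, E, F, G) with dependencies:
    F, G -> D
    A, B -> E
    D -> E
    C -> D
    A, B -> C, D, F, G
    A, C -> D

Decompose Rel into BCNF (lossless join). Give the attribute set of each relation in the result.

{A, B, C, F, G}; {D, E}; {D, F, G}

Candidate key of the original relation: {A, B}.
{A, B, C, D, E, F, G}: {F, G} determines {D, E, F, G} here but is not a superkey — split on F, G -> D, E, giving {D, E, F, G} and {A, B, C, F, G}.
{D, E, F, G}: {D} determines {D, E} here but is not a superkey — split on D -> E, giving {D, E} and {D, F, G}.
{D, E} has no BCNF violation.
{D, F, G} has no BCNF violation.
{A, B, C, F, G} has no BCNF violation.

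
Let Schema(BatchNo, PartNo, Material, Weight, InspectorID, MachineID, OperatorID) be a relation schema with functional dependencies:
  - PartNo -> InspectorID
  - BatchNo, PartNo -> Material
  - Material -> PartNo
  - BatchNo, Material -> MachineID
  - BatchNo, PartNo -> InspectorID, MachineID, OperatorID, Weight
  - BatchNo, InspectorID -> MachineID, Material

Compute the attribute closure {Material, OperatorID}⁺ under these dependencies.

{InspectorID, Material, OperatorID, PartNo}

Start with {Material, OperatorID}.
Material -> PartNo applies; add {PartNo} → now {Material, OperatorID, PartNo}.
PartNo -> InspectorID applies; add {InspectorID} → now {InspectorID, Material, OperatorID, PartNo}.
No further FD applies.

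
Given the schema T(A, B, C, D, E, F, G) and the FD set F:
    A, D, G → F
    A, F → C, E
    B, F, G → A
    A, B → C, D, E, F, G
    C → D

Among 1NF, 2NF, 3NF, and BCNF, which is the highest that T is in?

2NF

Candidate keys: {A, B}, {B, F, G}. Prime attributes: {A, B, F, G}.
For A, D, G → F we have {A, D, G}⁺ = {A, C, D, E, F, G}; {A, D, G} is not a superkey, so BCNF fails.
A, F → C, E has non-prime {C, E} on the right and a non-superkey on the left, so 3NF fails.
No non-prime attribute depends on a proper subset of any candidate key, so 2NF holds.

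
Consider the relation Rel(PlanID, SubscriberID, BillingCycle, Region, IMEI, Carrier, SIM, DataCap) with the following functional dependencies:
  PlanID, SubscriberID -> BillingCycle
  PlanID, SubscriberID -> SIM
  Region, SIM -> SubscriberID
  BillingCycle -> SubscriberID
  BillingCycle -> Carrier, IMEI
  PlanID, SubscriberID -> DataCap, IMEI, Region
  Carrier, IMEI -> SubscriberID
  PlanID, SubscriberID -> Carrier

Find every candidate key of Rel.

{BillingCycle, PlanID}, {Carrier, IMEI, PlanID}, {PlanID, Region, SIM}, {PlanID, SubscriberID}

{PlanID} never appears on the right of any FD, so every key must include it.
{BillingCycle, PlanID} is a candidate key since {BillingCycle, PlanID}⁺ = {BillingCycle, Carrier, DataCap, IMEI, PlanID, Region, SIM, SubscriberID} covers every attribute.
{PlanID, SubscriberID} is a candidate key since {PlanID, SubscriberID}⁺ = {BillingCycle, Carrier, DataCap, IMEI, PlanID, Region, SIM, SubscriberID} covers every attribute.
{Carrier, IMEI, PlanID} is a candidate key since {Carrier, IMEI, PlanID}⁺ = {BillingCycle, Carrier, DataCap, IMEI, PlanID, Region, SIM, SubscriberID} covers every attribute.
{PlanID, Region, SIM} is a candidate key since {PlanID, Region, SIM}⁺ = {BillingCycle, Carrier, DataCap, IMEI, PlanID, Region, SIM, SubscriberID} covers every attribute.
No proper subset of any of these is a key, and no other minimal superkey exists.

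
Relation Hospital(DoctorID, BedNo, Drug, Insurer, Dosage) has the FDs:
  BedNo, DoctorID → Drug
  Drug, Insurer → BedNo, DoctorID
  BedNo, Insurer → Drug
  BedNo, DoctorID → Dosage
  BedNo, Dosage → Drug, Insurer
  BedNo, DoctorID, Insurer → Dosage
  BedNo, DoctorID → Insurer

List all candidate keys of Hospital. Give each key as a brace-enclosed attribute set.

{BedNo, DoctorID} is a candidate key since {BedNo, DoctorID}⁺ = {BedNo, DoctorID, Dosage, Drug, Insurer} covers every attribute.
{BedNo, Dosage} is a candidate key since {BedNo, Dosage}⁺ = {BedNo, DoctorID, Dosage, Drug, Insurer} covers every attribute.
{BedNo, Insurer} is a candidate key since {BedNo, Insurer}⁺ = {BedNo, DoctorID, Dosage, Drug, Insurer} covers every attribute.
{Drug, Insurer} is a candidate key since {Drug, Insurer}⁺ = {BedNo, DoctorID, Dosage, Drug, Insurer} covers every attribute.
These are minimal and exhaustive — every other superkey contains one of them.

{BedNo, DoctorID}, {BedNo, Dosage}, {BedNo, Insurer}, {Drug, Insurer}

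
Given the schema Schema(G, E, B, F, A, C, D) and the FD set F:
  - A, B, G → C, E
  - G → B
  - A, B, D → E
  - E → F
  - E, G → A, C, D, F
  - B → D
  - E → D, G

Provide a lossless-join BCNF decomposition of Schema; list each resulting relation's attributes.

{A, C, E, F, G}; {B, D}; {B, G}

Candidate keys of the original relation: {A, B}, {A, G}, {E}.
Within {A, B, C, D, E, F, G}: {G}⁺ ∩ {A, B, C, D, E, F, G} = {B, D, G}, not the whole set, so G → B, D violates BCNF; decompose into {B, D, G} and {A, C, E, F, G}.
Within {B, D, G}: {B}⁺ ∩ {B, D, G} = {B, D}, not the whole set, so B → D violates BCNF; decompose into {B, D} and {B, G}.
{B, D} has no BCNF violation.
{B, G} has no BCNF violation.
{A, C, E, F, G} has no BCNF violation.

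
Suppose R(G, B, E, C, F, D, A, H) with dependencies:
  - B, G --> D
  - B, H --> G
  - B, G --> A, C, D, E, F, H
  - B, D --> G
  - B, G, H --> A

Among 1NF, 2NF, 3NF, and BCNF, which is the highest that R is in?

Candidate keys: {B, D}, {B, G}, {B, H}. Prime attributes: {B, D, G, H}.
Each dependency's left side is a superkey — BCNF holds.

BCNF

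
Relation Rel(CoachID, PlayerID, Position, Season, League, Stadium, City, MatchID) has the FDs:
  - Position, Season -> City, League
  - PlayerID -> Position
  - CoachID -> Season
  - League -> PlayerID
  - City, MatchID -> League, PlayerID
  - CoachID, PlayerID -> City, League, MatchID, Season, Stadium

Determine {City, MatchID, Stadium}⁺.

Start with {City, MatchID, Stadium}.
City, MatchID -> League, PlayerID applies; add {League, PlayerID} → now {City, League, MatchID, PlayerID, Stadium}.
PlayerID -> Position applies; add {Position} → now {City, League, MatchID, PlayerID, Position, Stadium}.
No further FD applies.

{City, League, MatchID, PlayerID, Position, Stadium}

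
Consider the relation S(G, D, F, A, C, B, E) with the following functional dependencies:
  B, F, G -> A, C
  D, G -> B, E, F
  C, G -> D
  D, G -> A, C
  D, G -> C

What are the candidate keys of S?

No FD produces {G}, so it must be in every candidate key.
{C, G}⁺ = {A, B, C, D, E, F, G} — all of the relation — so {C, G} is a candidate key.
{D, G}⁺ = {A, B, C, D, E, F, G} — all of the relation — so {D, G} is a candidate key.
{B, F, G}⁺ = {A, B, C, D, E, F, G} — all of the relation — so {B, F, G} is a candidate key.
No proper subset of any of these is a key, and no other minimal superkey exists.

{B, F, G}, {C, G}, {D, G}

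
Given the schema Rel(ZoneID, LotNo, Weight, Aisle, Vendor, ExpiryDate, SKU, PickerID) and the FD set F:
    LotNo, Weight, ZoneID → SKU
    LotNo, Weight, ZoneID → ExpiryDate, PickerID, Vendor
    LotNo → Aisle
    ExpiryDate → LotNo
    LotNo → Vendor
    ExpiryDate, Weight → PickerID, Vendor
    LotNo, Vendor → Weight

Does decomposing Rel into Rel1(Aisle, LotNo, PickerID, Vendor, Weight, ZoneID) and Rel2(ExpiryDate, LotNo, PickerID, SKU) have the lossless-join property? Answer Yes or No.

No

Common attributes: {LotNo, PickerID}; their closure is {Aisle, LotNo, PickerID, Vendor, Weight}.
Neither Rel1 nor Rel2 is contained in that closure, so the decomposition is lossy.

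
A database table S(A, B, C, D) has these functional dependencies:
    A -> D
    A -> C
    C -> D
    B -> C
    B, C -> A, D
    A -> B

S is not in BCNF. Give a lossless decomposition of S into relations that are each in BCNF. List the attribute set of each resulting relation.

{A, B, C}; {C, D}

Candidate keys of the original relation: {A}, {B}.
Within {A, B, C, D}: {C}⁺ ∩ {A, B, C, D} = {C, D}, not the whole set, so C -> D violates BCNF; decompose into {C, D} and {A, B, C}.
{C, D}: every determinant is a superkey — BCNF.
{A, B, C}: every determinant is a superkey — BCNF.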